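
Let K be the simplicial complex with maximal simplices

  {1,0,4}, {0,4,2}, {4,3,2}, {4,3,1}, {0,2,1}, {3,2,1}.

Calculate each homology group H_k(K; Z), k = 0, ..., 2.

Fix the vertex order 0 < 1 < 2 < 3 < 4 and write every simplex with vertices in increasing order. Then dim K = 2 and the simplices of K are:

  0-simplices (5): [0], [1], [2], [3], [4]
  1-simplices (9): [0,1], [0,2], [0,4], [1,2], [1,3], [1,4], [2,3], [2,4], [3,4]
  2-simplices (6): [0,1,2], [0,1,4], [0,2,4], [1,2,3], [1,3,4], [2,3,4]

Hence C_0 ≅ Z^5, C_1 ≅ Z^9, C_2 ≅ Z^6.

The boundary map ∂_1: C_1 → C_0 is given by ∂[p,q] = [q] − [p]. For instance
  ∂[3,4] = [4] − [3].
As a 5×9 matrix over Z this has rank 4, with invariant factors (1,1,1,1).

The boundary map ∂_2: C_2 → C_1 sends each 2-simplex [p,q,r] to [q,r] − [p,r] + [p,q]. For instance
  ∂[0,2,4] = [2,4] − [0,4] + [0,2],
  ∂[2,3,4] = [3,4] − [2,4] + [2,3].
The 9×6 boundary matrix has rank 5 and Smith normal form diag(1,1,1,1,1).

Reading off H_k = ker ∂_k / im ∂_{k+1}:

  H_0: rank C_0 − rank ∂_1 = 5 − 4 = 1, and the invariant factors of ∂_1 are all 1, so H_0 ≅ Z.
  H_1: rank ker ∂_1 − rank ∂_2 = (9 − 4) − 5 = 0, and the invariant factors of ∂_2 are all 1, so H_1 ≅ 0.
  H_2: rank ker ∂_2 − rank ∂_3 = (6 − 5) − 0 = 1, and there is no ∂_3, so H_2 ≅ Z.

H_0 ≅ Z,  H_1 = 0,  H_2 ≅ Z.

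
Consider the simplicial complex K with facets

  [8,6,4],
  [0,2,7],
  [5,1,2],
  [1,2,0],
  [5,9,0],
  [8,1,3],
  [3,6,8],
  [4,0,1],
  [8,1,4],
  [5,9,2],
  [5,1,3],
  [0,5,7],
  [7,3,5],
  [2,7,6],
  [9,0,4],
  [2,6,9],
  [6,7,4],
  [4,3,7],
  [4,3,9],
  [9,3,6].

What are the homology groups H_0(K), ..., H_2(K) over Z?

Fix the vertex order 0 < 1 < 2 < 3 < 4 < 5 < 6 < 7 < 8 < 9 and write every simplex with vertices in increasing order. Then dim K = 2 and the simplices of K are:

  0-simplices (10): [0], [1], [2], [3], [4], [5], [6], [7], [8], [9]
  1-simplices (30): (30 of them)
  2-simplices (20): (20 of them)

giving chain groups C_0 ≅ Z^10, C_1 ≅ Z^30, C_2 ≅ Z^20.

The boundary map ∂_1: C_1 → C_0 is given by ∂[p,q] = [q] − [p]. For instance
  ∂[3,7] = [7] − [3].
The resulting 10×30 matrix has rank 9, and its Smith normal form has invariant factors (1,1,1,1,1,1,1,1,1).

Boundary ∂_2: C_2 → C_1 sends each 2-simplex [p,q,r] to [q,r] − [p,r] + [p,q]. For instance
  ∂[3,4,7] = [4,7] − [3,7] + [3,4],
  ∂[3,6,8] = [6,8] − [3,8] + [3,6].
The 30×20 boundary matrix has rank 20 and Smith normal form diag(1,1,1,1,1,1,1,1,1,1,1,1,1,1,1,1,1,1,1,2).

From H_k ≅ ker(∂_k) / im(∂_{k+1}) we obtain:

  H_0: rank C_0 − rank ∂_1 = 10 − 9 = 1, and the invariant factors of ∂_1 are all 1, so H_0 = Z.
  H_1: rank ker ∂_1 − rank ∂_2 = (30 − 9) − 20 = 1, and ∂_2 has invariant factor 2 > 1, so H_1 = Z × Z/2.
  H_2: rank ker ∂_2 − rank ∂_3 = (20 − 20) − 0 = 0, and there is no ∂_3, so H_2 = 0.

(K is a triangulation of the Klein bottle.)

H_0 = Z,  H_1 = Z × Z/2,  H_2 = 0.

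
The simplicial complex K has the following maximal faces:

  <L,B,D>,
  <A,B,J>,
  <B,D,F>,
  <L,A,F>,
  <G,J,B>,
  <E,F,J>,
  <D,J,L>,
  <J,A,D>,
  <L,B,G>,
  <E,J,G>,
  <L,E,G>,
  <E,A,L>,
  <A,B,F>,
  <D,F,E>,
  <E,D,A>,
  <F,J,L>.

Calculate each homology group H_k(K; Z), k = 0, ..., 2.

Fix the vertex order A < B < D < E < F < G < J < L and write every simplex with vertices in increasing order. Then dim K = 2 and the simplices of K are:

  0-simplices (8): A, B, D, E, F, G, J, L
  1-simplices (24): AB, AD, AE, AF, AJ, AL, BD, BF, BG, BJ, BL, DE, DF, DJ, DL, EF, EG, EJ, EL, FJ, FL, GJ, GL, JL
  2-simplices (16): ABF, ABJ, ADE, ADJ, AEL, AFL, BDF, BDL, BGJ, BGL, DEF, DJL, EFJ, EGJ, EGL, FJL

giving chain groups C_0 ≅ Z^8, C_1 ≅ Z^24, C_2 ≅ Z^16.

The boundary map ∂_1: C_1 → C_0 maps an edge to its endpoints' difference, ∂[p,q] = q − p.
The 8×24 boundary matrix has rank 7 and Smith normal form diag(1,1,1,1,1,1,1).

Boundary ∂_2: C_2 → C_1 maps a triangle to the signed sum of its edges. For instance
  ∂BDL = DL − BL + BD,
  ∂BDF = DF − BF + BD.
As a 24×16 matrix over Z this has rank 15, with invariant factors (1,1,1,1,1,1,1,1,1,1,1,1,1,1,1).

Reading off H_k = ker ∂_k / im ∂_{k+1}:

  H_0: rank C_0 − rank ∂_1 = 8 − 7 = 1, and the invariant factors of ∂_1 are all 1, so H_0 = Z.
  H_1: rank ker ∂_1 − rank ∂_2 = (24 − 7) − 15 = 2, and the invariant factors of ∂_2 are all 1, so H_1 = Z^2.
  H_2: rank ker ∂_2 − rank ∂_3 = (16 − 15) − 0 = 1, and there is no ∂_3, so H_2 = Z.

As a check, the Euler characteristic is 8 − 24 + 16 = 0, which agrees with 1 − 2 + 1 = 0.
(K is a triangulation of the torus T^2.)

H_0 = Z,  H_1 = Z^2,  H_2 = Z.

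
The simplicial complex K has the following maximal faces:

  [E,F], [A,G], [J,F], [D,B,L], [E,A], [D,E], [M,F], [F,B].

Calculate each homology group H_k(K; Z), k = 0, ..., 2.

H_0 = Z,  H_1 = Z,  H_2 = 0.

K has 9 vertices, 10 edges, 1 triangle.
rank ∂_0 = 0, rank ∂_1 = 8 ⇒ b_0 = 9 − 0 − 8 = 1; all invariant factors of ∂_1 are 1 so no torsion. So H_0 ≅ Z.
rank ∂_1 = 8, rank ∂_2 = 1 ⇒ b_1 = 10 − 8 − 1 = 1; all invariant factors of ∂_2 are 1 so no torsion. So H_1 ≅ Z.
rank ∂_2 = 1, rank ∂_3 = 0 ⇒ b_2 = 1 − 1 − 0 = 0. So H_2 ≅ 0.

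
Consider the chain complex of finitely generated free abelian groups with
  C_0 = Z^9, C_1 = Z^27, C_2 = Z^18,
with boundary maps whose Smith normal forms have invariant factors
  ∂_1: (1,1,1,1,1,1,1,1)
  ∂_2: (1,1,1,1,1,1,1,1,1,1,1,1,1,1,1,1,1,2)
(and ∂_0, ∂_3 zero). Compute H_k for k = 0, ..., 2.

H_0: b_0 = 9 − 0 − 8 = 1; torsion from ∂_1 factors > 1: none. So H_0 = Z.
H_1: b_1 = 27 − 8 − 18 = 1; torsion from ∂_2 factors > 1: [2]. So H_1 = Z × Z/2.
H_2: b_2 = 18 − 18 − 0 = 0; torsion from ∂_3 factors > 1: none. So H_2 = 0.

H_0 = Z,  H_1 = Z × Z/2,  H_2 = 0.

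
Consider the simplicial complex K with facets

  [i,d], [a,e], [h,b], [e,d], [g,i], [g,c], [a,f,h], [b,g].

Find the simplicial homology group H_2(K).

Fix the vertex order a < b < c < d < e < f < g < h < i and write every simplex with vertices in increasing order. Then dim K = 2 and the simplices of K are:

  0-simplices (9): a, b, c, d, e, f, g, h, i
  1-simplices (10): ae, af, ah, bg, bh, cg, de, di, fh, gi
  2-simplices (1): afh

so the chain groups are C_0 ≅ Z^9, C_1 ≅ Z^10, C_2 ≅ Z^1.

The boundary map ∂_1: C_1 → C_0 maps an edge to its endpoints' difference, ∂[p,q] = q − p. For instance
  ∂bh = h − b.
This gives a 9×10 integer matrix of rank 8; reducing to Smith normal form yields diagonal entries (1,1,1,1,1,1,1,1).

∂_2: C_2 → C_1 sends each 2-simplex [p,q,r] to [q,r] − [p,r] + [p,q]. For instance
  ∂afh = fh − ah + af.
This gives a 10×1 integer matrix of rank 1; reducing to Smith normal form yields diagonal entries (1).

Now H_k = ker ∂_k / im ∂_{k+1}, so:

  H_2: rank ker ∂_2 − rank ∂_3 = (1 − 1) − 0 = 0, and there is no ∂_3, so H_2 = 0.

H_2 = 0.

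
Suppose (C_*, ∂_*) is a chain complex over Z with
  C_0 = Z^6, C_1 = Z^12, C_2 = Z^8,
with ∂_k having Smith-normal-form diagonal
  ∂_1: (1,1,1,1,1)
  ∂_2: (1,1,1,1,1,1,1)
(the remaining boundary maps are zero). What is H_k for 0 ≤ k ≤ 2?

H_0 = Z,  H_1 = 0,  H_2 = Z.

H_0: b_0 = 6 − 0 − 5 = 1; torsion from ∂_1 factors > 1: none. So H_0 = Z.
H_1: b_1 = 12 − 5 − 7 = 0; torsion from ∂_2 factors > 1: none. So H_1 = 0.
H_2: b_2 = 8 − 7 − 0 = 1; torsion from ∂_3 factors > 1: none. So H_2 = Z.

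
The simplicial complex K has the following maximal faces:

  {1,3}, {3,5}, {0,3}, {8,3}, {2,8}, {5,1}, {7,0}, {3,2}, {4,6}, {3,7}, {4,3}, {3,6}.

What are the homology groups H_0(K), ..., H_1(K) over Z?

H_0 = Z,  H_1 = Z^4.

Fix the vertex order 0 < 1 < 2 < 3 < 4 < 5 < 6 < 7 < 8 and write every simplex with vertices in increasing order. Then dim K = 1 and the simplices of K are:

  0-simplices (9): [0], [1], [2], [3], [4], [5], [6], [7], [8]
  1-simplices (12): [0,3], [0,7], [1,3], [1,5], [2,3], [2,8], [3,4], [3,5], [3,6], [3,7], [3,8], [4,6]

so the chain groups are C_0 ≅ Z^9, C_1 ≅ Z^12.

∂_1: C_1 → C_0 sends each edge [p,q] (with p < q) to q − p.
The resulting 9×12 matrix has rank 8, and its Smith normal form has invariant factors (1,1,1,1,1,1,1,1).

Now H_k = ker ∂_k / im ∂_{k+1}, so:

  H_0: rank C_0 − rank ∂_1 = 9 − 8 = 1, and the invariant factors of ∂_1 are all 1, so H_0 ≅ Z.
  H_1: rank ker ∂_1 − rank ∂_2 = (12 − 8) − 0 = 4, and there is no ∂_2, so H_1 ≅ Z^4.

As a check, the Euler characteristic is 9 − 12 = -3, which agrees with 1 − 4 = -3.
(K is a triangulation of a wedge of 4 circles.)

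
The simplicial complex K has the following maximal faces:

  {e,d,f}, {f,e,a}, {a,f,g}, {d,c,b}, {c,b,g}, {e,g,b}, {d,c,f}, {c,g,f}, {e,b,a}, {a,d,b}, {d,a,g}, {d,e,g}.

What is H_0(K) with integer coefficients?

H_0 = Z.

K has 7 vertices, 18 edges, 12 triangles.
rank ∂_0 = 0, rank ∂_1 = 6 ⇒ b_0 = 7 − 0 − 6 = 1; all invariant factors of ∂_1 are 1 so no torsion. So H_0 ≅ Z.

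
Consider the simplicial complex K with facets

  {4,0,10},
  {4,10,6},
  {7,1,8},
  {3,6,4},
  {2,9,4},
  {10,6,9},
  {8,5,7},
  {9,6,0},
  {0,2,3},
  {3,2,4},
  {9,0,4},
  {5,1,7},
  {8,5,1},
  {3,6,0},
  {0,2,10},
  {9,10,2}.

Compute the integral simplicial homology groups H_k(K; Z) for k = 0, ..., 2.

H_0 = Z^2,  H_1 = Z/2,  H_2 = Z.

Fix the vertex order 0 < 1 < 2 < 3 < 4 < 5 < 6 < 7 < 8 < 9 < 10 and write every simplex with vertices in increasing order. Then dim K = 2 and the simplices of K are:

  0-simplices (11): [0], [1], [2], [3], [4], [5], [6], [7], [8], [9], [10]
  1-simplices (24): (24 of them)
  2-simplices (16): [0,2,3], [0,2,10], [0,3,6], [0,4,9], [0,4,10], [0,6,9], [1,5,7], [1,5,8], [1,7,8], [2,3,4], [2,4,9], [2,9,10], [3,4,6], [4,6,10], [5,7,8], [6,9,10]

giving chain groups C_0 ≅ Z^11, C_1 ≅ Z^24, C_2 ≅ Z^16.

∂_1: C_1 → C_0 is given by ∂[p,q] = [q] − [p].
As a 11×24 matrix over Z this has rank 9, with invariant factors (1,1,1,1,1,1,1,1,1).

Boundary ∂_2: C_2 → C_1 acts by ∂[p,q,r] = [q,r] − [p,r] + [p,q]. For instance
  ∂[6,9,10] = [9,10] − [6,10] + [6,9],
  ∂[5,7,8] = [7,8] − [5,8] + [5,7].
As a 24×16 matrix over Z this has rank 15, with invariant factors (1,1,1,1,1,1,1,1,1,1,1,1,1,1,2).

From H_k ≅ ker(∂_k) / im(∂_{k+1}) we obtain:

  H_0: rank C_0 − rank ∂_1 = 11 − 9 = 2, and the invariant factors of ∂_1 are all 1, so H_0 = Z^2.
  H_1: rank ker ∂_1 − rank ∂_2 = (24 − 9) − 15 = 0, and ∂_2 has invariant factor 2 > 1, so H_1 = Z/2.
  H_2: rank ker ∂_2 − rank ∂_3 = (16 − 15) − 0 = 1, and there is no ∂_3, so H_2 = Z.

(K is a triangulation of the disjoint union of the real projective plane RP^2 and the 2-sphere S^2.)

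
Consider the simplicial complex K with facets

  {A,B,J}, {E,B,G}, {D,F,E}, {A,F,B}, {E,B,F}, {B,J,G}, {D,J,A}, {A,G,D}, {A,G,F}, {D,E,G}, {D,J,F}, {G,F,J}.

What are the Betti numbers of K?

Fix the vertex order A < B < D < E < F < G < J and write every simplex with vertices in increasing order. Then dim K = 2 and the simplices of K are:

  0-simplices (7): A, B, D, E, F, G, J
  1-simplices (18): AB, AD, AF, AG, AJ, BE, BF, BG, BJ, DE, DF, DG, DJ, EF, EG, FG, FJ, GJ
  2-simplices (12): ABF, ABJ, ADG, ADJ, AFG, BEF, BEG, BGJ, DEF, DEG, DFJ, FGJ

giving chain groups C_0 ≅ Z^7, C_1 ≅ Z^18, C_2 ≅ Z^12.

Boundary ∂_1: C_1 → C_0 sends each edge [p,q] (with p < q) to q − p. For instance
  ∂AF = F − A.
The 7×18 boundary matrix has rank 6 and Smith normal form diag(1,1,1,1,1,1).

Boundary ∂_2: C_2 → C_1 sends each 2-simplex [p,q,r] to [q,r] − [p,r] + [p,q]. For instance
  ∂ADG = DG − AG + AD,
  ∂ABJ = BJ − AJ + AB.
The resulting 18×12 matrix has rank 12, and its Smith normal form has invariant factors (1,1,1,1,1,1,1,1,1,1,1,2).

Computing H_k = (kernel of ∂_k) / (image of ∂_{k+1}):

  H_0: rank C_0 − rank ∂_1 = 7 − 6 = 1, and the invariant factors of ∂_1 are all 1, so H_0 = Z.
  H_1: rank ker ∂_1 − rank ∂_2 = (18 − 6) − 12 = 0, and ∂_2 has invariant factor 2 > 1, so H_1 = Z/2.
  H_2: rank ker ∂_2 − rank ∂_3 = (12 − 12) − 0 = 0, and there is no ∂_3, so H_2 = 0.

Hence the Betti numbers are b_0 = 1, b_1 = 0, b_2 = 0.

b_0 = 1, b_1 = 0, b_2 = 0.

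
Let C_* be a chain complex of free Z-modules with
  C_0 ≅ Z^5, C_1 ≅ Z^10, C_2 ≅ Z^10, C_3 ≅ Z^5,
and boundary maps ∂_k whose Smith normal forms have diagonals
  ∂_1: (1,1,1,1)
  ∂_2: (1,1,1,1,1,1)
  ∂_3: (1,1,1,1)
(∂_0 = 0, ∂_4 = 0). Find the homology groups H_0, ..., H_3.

H_0 ≅ Z,  H_1 = 0,  H_2 = 0,  H_3 ≅ Z.

H_0: b_0 = 5 − 0 − 4 = 1; torsion from ∂_1 factors > 1: none. So H_0 ≅ Z.
H_1: b_1 = 10 − 4 − 6 = 0; torsion from ∂_2 factors > 1: none. So H_1 ≅ 0.
H_2: b_2 = 10 − 6 − 4 = 0; torsion from ∂_3 factors > 1: none. So H_2 ≅ 0.
H_3: b_3 = 5 − 4 − 0 = 1; torsion from ∂_4 factors > 1: none. So H_3 ≅ Z.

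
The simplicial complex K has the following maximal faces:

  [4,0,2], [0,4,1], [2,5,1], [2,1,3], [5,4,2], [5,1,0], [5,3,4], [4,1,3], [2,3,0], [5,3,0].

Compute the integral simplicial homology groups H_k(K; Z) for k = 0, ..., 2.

Take the total order 0 < 1 < 2 < 3 < 4 < 5 on the vertex set. Then K (dimension 2) consists of the simplices:

  0-simplices (6): [0], [1], [2], [3], [4], [5]
  1-simplices (15): [0,1], [0,2], [0,3], [0,4], [0,5], [1,2], [1,3], [1,4], [1,5], [2,3], [2,4], [2,5], [3,4], [3,5], [4,5]
  2-simplices (10): [0,1,4], [0,1,5], [0,2,3], [0,2,4], [0,3,5], [1,2,3], [1,2,5], [1,3,4], [2,4,5], [3,4,5]

Hence C_0 ≅ Z^6, C_1 ≅ Z^15, C_2 ≅ Z^10.

Boundary ∂_1: C_1 → C_0 is given by ∂[p,q] = [q] − [p]. For instance
  ∂[0,2] = [2] − [0].
The resulting 6×15 matrix has rank 5, and its Smith normal form has invariant factors (1,1,1,1,1).

Boundary ∂_2: C_2 → C_1 acts by ∂[p,q,r] = [q,r] − [p,r] + [p,q]. For instance
  ∂[1,2,3] = [2,3] − [1,3] + [1,2],
  ∂[0,1,4] = [1,4] − [0,4] + [0,1].
The 15×10 boundary matrix has rank 10 and Smith normal form diag(1,1,1,1,1,1,1,1,1,2).

Reading off H_k = ker ∂_k / im ∂_{k+1}:

  H_0: rank C_0 − rank ∂_1 = 6 − 5 = 1, and the invariant factors of ∂_1 are all 1, so H_0 ≅ Z.
  H_1: rank ker ∂_1 − rank ∂_2 = (15 − 5) − 10 = 0, and ∂_2 has invariant factor 2 > 1, so H_1 ≅ Z/2.
  H_2: rank ker ∂_2 − rank ∂_3 = (10 − 10) − 0 = 0, and there is no ∂_3, so H_2 ≅ 0.

As a check, the Euler characteristic is 6 − 15 + 10 = 1, which agrees with 1 − 0 + 0 = 1.

H_0 = Z,  H_1 = Z/2,  H_2 = 0.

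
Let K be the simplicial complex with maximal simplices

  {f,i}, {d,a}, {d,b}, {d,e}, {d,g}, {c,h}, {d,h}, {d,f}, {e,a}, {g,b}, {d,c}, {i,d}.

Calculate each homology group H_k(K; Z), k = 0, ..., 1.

Fix the vertex order a < b < c < d < e < f < g < h < i and write every simplex with vertices in increasing order. Then dim K = 1 and the simplices of K are:

  0-simplices (9): a, b, c, d, e, f, g, h, i
  1-simplices (12): ad, ae, bd, bg, cd, ch, de, df, dg, dh, di, fi

Hence C_0 ≅ Z^9, C_1 ≅ Z^12.

Boundary ∂_1: C_1 → C_0 maps an edge to its endpoints' difference, ∂[p,q] = q − p.
The resulting 9×12 matrix has rank 8, and its Smith normal form has invariant factors (1,1,1,1,1,1,1,1).

From H_k ≅ ker(∂_k) / im(∂_{k+1}) we obtain:

  H_0: rank C_0 − rank ∂_1 = 9 − 8 = 1, and the invariant factors of ∂_1 are all 1, so H_0 = Z.
  H_1: rank ker ∂_1 − rank ∂_2 = (12 − 8) − 0 = 4, and there is no ∂_2, so H_1 = Z^4.

As a check, the Euler characteristic is 9 − 12 = -3, which agrees with 1 − 4 = -3.

H_0 ≅ Z,  H_1 ≅ Z^4.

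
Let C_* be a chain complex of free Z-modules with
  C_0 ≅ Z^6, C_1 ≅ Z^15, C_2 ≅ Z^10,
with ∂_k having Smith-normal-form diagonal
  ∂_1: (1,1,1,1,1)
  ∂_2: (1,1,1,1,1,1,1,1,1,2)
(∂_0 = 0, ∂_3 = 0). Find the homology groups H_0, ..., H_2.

H_0: b_0 = 6 − 0 − 5 = 1; torsion from ∂_1 factors > 1: none. So H_0 = Z.
H_1: b_1 = 15 − 5 − 10 = 0; torsion from ∂_2 factors > 1: [2]. So H_1 = Z/2Z.
H_2: b_2 = 10 − 10 − 0 = 0; torsion from ∂_3 factors > 1: none. So H_2 = 0.

H_0 = Z,  H_1 = Z/2Z,  H_2 = 0.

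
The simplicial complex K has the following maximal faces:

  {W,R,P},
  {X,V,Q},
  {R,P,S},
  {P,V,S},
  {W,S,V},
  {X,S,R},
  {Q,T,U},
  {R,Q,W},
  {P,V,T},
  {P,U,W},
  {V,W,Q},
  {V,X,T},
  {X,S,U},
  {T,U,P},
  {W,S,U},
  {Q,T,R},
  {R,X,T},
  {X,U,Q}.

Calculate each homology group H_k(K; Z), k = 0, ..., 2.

Order the vertices as P < Q < R < S < T < U < V < W < X. Listing each simplex with vertices in this order, K has dimension 2 with simplices:

  0-simplices (9): P, Q, R, S, T, U, V, W, X
  1-simplices (27): PR, PS, PT, PU, PV, PW, QR, QT, QU, QV, QW, QX, RS, RT, RW, RX, SU, SV, SW, SX, TU, TV, TX, UW, UX, VW, VX
  2-simplices (18): PRS, PRW, PSV, PTU, PTV, PUW, QRT, QRW, QTU, QUX, QVW, QVX, RSX, RTX, SUW, SUX, SVW, TVX

so the chain groups are C_0 ≅ Z^9, C_1 ≅ Z^27, C_2 ≅ Z^18.

Boundary ∂_1: C_1 → C_0 maps an edge to its endpoints' difference, ∂[p,q] = q − p. For instance
  ∂PS = S − P.
This gives a 9×27 integer matrix of rank 8; reducing to Smith normal form yields diagonal entries (1,1,1,1,1,1,1,1).

∂_2: C_2 → C_1 maps a triangle to the signed sum of its edges. For instance
  ∂QVX = VX − QX + QV,
  ∂PTU = TU − PU + PT.
The resulting 27×18 matrix has rank 18, and its Smith normal form has invariant factors (1,1,1,1,1,1,1,1,1,1,1,1,1,1,1,1,1,2).

From H_k ≅ ker(∂_k) / im(∂_{k+1}) we obtain:

  H_0: rank C_0 − rank ∂_1 = 9 − 8 = 1, and the invariant factors of ∂_1 are all 1, so H_0 = Z.
  H_1: rank ker ∂_1 − rank ∂_2 = (27 − 8) − 18 = 1, and ∂_2 has invariant factor 2 > 1, so H_1 = Z ⊕ Z/2Z.
  H_2: rank ker ∂_2 − rank ∂_3 = (18 − 18) − 0 = 0, and there is no ∂_3, so H_2 = 0.

H_0 ≅ Z,  H_1 ≅ Z ⊕ Z/2Z,  H_2 = 0.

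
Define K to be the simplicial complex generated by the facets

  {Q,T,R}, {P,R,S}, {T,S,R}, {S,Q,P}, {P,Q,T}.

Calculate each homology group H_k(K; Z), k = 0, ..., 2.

K has 5 vertices, 10 edges, 5 triangles.
rank ∂_0 = 0, rank ∂_1 = 4 ⇒ b_0 = 5 − 0 − 4 = 1; all invariant factors of ∂_1 are 1 so no torsion. So H_0 = Z.
rank ∂_1 = 4, rank ∂_2 = 5 ⇒ b_1 = 10 − 4 − 5 = 1; all invariant factors of ∂_2 are 1 so no torsion. So H_1 = Z.
rank ∂_2 = 5, rank ∂_3 = 0 ⇒ b_2 = 5 − 5 − 0 = 0. So H_2 = 0.

H_0 = Z,  H_1 = Z,  H_2 = 0.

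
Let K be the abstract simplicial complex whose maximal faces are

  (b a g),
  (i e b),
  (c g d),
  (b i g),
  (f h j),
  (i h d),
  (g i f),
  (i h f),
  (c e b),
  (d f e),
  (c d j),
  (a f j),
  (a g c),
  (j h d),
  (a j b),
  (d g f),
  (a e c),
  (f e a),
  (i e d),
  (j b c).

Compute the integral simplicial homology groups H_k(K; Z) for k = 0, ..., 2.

Fix the vertex order a < b < c < d < e < f < g < h < i < j and write every simplex with vertices in increasing order. Then dim K = 2 and the simplices of K are:

  0-simplices (10): a, b, c, d, e, f, g, h, i, j
  1-simplices (30): ab, ac, ae, af, ag, aj, bc, be, bg, bi, bj, cd, ce, cg, cj, de, df, dg, dh, di, dj, ef, ei, fg, fh, fi, fj, gi, hi, hj
  2-simplices (20): abg, abj, ace, acg, aef, afj, bce, bcj, bei, bgi, cdg, cdj, def, dei, dfg, dhi, dhj, fgi, fhi, fhj

Hence C_0 ≅ Z^10, C_1 ≅ Z^30, C_2 ≅ Z^20.

Boundary ∂_1: C_1 → C_0 sends each edge [p,q] (with p < q) to q − p.
The resulting 10×30 matrix has rank 9, and its Smith normal form has invariant factors (1,1,1,1,1,1,1,1,1).

Boundary ∂_2: C_2 → C_1 maps a triangle to the signed sum of its edges. For instance
  ∂bcj = cj − bj + bc,
  ∂fhi = hi − fi + fh.
This gives a 30×20 integer matrix of rank 20; reducing to Smith normal form yields diagonal entries (1,1,1,1,1,1,1,1,1,1,1,1,1,1,1,1,1,1,1,2).

Now H_k = ker ∂_k / im ∂_{k+1}, so:

  H_0: rank C_0 − rank ∂_1 = 10 − 9 = 1, and the invariant factors of ∂_1 are all 1, so H_0 = Z.
  H_1: rank ker ∂_1 − rank ∂_2 = (30 − 9) − 20 = 1, and ∂_2 has invariant factor 2 > 1, so H_1 = Z × Z/2.
  H_2: rank ker ∂_2 − rank ∂_3 = (20 − 20) − 0 = 0, and there is no ∂_3, so H_2 = 0.

H_0 = Z,  H_1 = Z × Z/2,  H_2 = 0.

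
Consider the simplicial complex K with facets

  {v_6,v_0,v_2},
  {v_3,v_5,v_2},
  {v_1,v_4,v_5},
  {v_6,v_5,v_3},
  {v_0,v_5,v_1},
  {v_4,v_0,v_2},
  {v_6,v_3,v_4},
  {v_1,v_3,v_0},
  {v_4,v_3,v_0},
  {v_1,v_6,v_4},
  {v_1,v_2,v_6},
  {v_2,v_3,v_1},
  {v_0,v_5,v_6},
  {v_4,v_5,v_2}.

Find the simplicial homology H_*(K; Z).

Order the vertices as v_0 < v_1 < v_2 < v_3 < v_4 < v_5 < v_6. Listing each simplex with vertices in this order, K has dimension 2 with simplices:

  0-simplices (7): [v_0], [v_1], [v_2], [v_3], [v_4], [v_5], [v_6]
  1-simplices (21): (21 of them)
  2-simplices (14): (14 of them)

so the chain groups are C_0 ≅ Z^7, C_1 ≅ Z^21, C_2 ≅ Z^14.

The boundary map ∂_1: C_1 → C_0 maps an edge to its endpoints' difference, ∂[p,q] = q − p.
The 7×21 boundary matrix has rank 6 and Smith normal form diag(1,1,1,1,1,1).

∂_2: C_2 → C_1 sends each 2-simplex [p,q,r] to [q,r] − [p,r] + [p,q]. For instance
  ∂[v_3,v_4,v_6] = [v_4,v_6] − [v_3,v_6] + [v_3,v_4],
  ∂[v_0,v_2,v_4] = [v_2,v_4] − [v_0,v_4] + [v_0,v_2].
As a 21×14 matrix over Z this has rank 13, with invariant factors (1,1,1,1,1,1,1,1,1,1,1,1,1).

Computing H_k = (kernel of ∂_k) / (image of ∂_{k+1}):

  H_0: rank C_0 − rank ∂_1 = 7 − 6 = 1, and the invariant factors of ∂_1 are all 1, so H_0 ≅ Z.
  H_1: rank ker ∂_1 − rank ∂_2 = (21 − 6) − 13 = 2, and the invariant factors of ∂_2 are all 1, so H_1 ≅ Z^2.
  H_2: rank ker ∂_2 − rank ∂_3 = (14 − 13) − 0 = 1, and there is no ∂_3, so H_2 ≅ Z.

(K is a triangulation of the torus T^2.)

H_0 ≅ Z,  H_1 ≅ Z^2,  H_2 ≅ Z.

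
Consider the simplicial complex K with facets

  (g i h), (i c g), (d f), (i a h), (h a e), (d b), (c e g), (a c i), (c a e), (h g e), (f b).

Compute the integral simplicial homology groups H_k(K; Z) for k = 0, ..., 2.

H_0 ≅ Z^2,  H_1 ≅ Z,  H_2 ≅ Z.

Take the total order a < b < c < d < e < f < g < h < i on the vertex set. Then K (dimension 2) consists of the simplices:

  0-simplices (9): a, b, c, d, e, f, g, h, i
  1-simplices (15): ac, ae, ah, ai, bd, bf, ce, cg, ci, df, eg, eh, gh, gi, hi
  2-simplices (8): ace, aci, aeh, ahi, ceg, cgi, egh, ghi

so the chain groups are C_0 ≅ Z^9, C_1 ≅ Z^15, C_2 ≅ Z^8.

Boundary ∂_1: C_1 → C_0 maps an edge to its endpoints' difference, ∂[p,q] = q − p. For instance
  ∂ah = h − a.
This gives a 9×15 integer matrix of rank 7; reducing to Smith normal form yields diagonal entries (1,1,1,1,1,1,1).

The boundary map ∂_2: C_2 → C_1 maps a triangle to the signed sum of its edges. For instance
  ∂ace = ce − ae + ac,
  ∂egh = gh − eh + eg.
The resulting 15×8 matrix has rank 7, and its Smith normal form has invariant factors (1,1,1,1,1,1,1).

Now H_k = ker ∂_k / im ∂_{k+1}, so:

  H_0: rank C_0 − rank ∂_1 = 9 − 7 = 2, and the invariant factors of ∂_1 are all 1, so H_0 = Z^2.
  H_1: rank ker ∂_1 − rank ∂_2 = (15 − 7) − 7 = 1, and the invariant factors of ∂_2 are all 1, so H_1 = Z.
  H_2: rank ker ∂_2 − rank ∂_3 = (8 − 7) − 0 = 1, and there is no ∂_3, so H_2 = Z.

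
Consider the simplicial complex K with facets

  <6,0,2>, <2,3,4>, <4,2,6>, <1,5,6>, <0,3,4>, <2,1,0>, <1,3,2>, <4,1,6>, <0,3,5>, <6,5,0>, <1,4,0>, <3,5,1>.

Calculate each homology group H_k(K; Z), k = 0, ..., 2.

Take the total order 0 < 1 < 2 < 3 < 4 < 5 < 6 on the vertex set. Then K (dimension 2) consists of the simplices:

  0-simplices (7): [0], [1], [2], [3], [4], [5], [6]
  1-simplices (18): [0,1], [0,2], [0,3], [0,4], [0,5], [0,6], [1,2], [1,3], [1,4], [1,5], [1,6], [2,3], [2,4], [2,6], [3,4], [3,5], [4,6], [5,6]
  2-simplices (12): [0,1,2], [0,1,4], [0,2,6], [0,3,4], [0,3,5], [0,5,6], [1,2,3], [1,3,5], [1,4,6], [1,5,6], [2,3,4], [2,4,6]

so the chain groups are C_0 ≅ Z^7, C_1 ≅ Z^18, C_2 ≅ Z^12.

Boundary ∂_1: C_1 → C_0 sends each edge [p,q] (with p < q) to q − p. For instance
  ∂[1,5] = [5] − [1].
The 7×18 boundary matrix has rank 6 and Smith normal form diag(1,1,1,1,1,1).

Boundary ∂_2: C_2 → C_1 sends each 2-simplex [p,q,r] to [q,r] − [p,r] + [p,q]. For instance
  ∂[1,5,6] = [5,6] − [1,6] + [1,5],
  ∂[2,3,4] = [3,4] − [2,4] + [2,3].
This gives a 18×12 integer matrix of rank 12; reducing to Smith normal form yields diagonal entries (1,1,1,1,1,1,1,1,1,1,1,2).

Computing H_k = (kernel of ∂_k) / (image of ∂_{k+1}):

  H_0: rank C_0 − rank ∂_1 = 7 − 6 = 1, and the invariant factors of ∂_1 are all 1, so H_0 ≅ Z.
  H_1: rank ker ∂_1 − rank ∂_2 = (18 − 6) − 12 = 0, and ∂_2 has invariant factor 2 > 1, so H_1 ≅ Z/2.
  H_2: rank ker ∂_2 − rank ∂_3 = (12 − 12) − 0 = 0, and there is no ∂_3, so H_2 ≅ 0.

As a check, the Euler characteristic is 7 − 18 + 12 = 1, which agrees with 1 − 0 + 0 = 1.

H_0 = Z,  H_1 = Z/2,  H_2 = 0.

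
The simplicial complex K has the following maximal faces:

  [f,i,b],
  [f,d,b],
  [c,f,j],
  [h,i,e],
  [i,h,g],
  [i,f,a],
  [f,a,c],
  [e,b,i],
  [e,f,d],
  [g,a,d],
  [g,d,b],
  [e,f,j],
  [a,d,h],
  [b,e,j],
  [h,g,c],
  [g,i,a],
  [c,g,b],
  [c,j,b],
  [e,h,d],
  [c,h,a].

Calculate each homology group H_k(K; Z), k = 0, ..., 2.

Fix the vertex order a < b < c < d < e < f < g < h < i < j and write every simplex with vertices in increasing order. Then dim K = 2 and the simplices of K are:

  0-simplices (10): a, b, c, d, e, f, g, h, i, j
  1-simplices (30): ac, ad, af, ag, ah, ai, bc, bd, be, bf, bg, bi, bj, cf, cg, ch, cj, de, df, dg, dh, ef, eh, ei, ej, fi, fj, gh, gi, hi
  2-simplices (20): acf, ach, adg, adh, afi, agi, bcg, bcj, bdf, bdg, bei, bej, bfi, cfj, cgh, def, deh, efj, ehi, ghi

so the chain groups are C_0 ≅ Z^10, C_1 ≅ Z^30, C_2 ≅ Z^20.

∂_1: C_1 → C_0 is given by ∂[p,q] = [q] − [p].
The resulting 10×30 matrix has rank 9, and its Smith normal form has invariant factors (1,1,1,1,1,1,1,1,1).

Boundary ∂_2: C_2 → C_1 acts by ∂[p,q,r] = [q,r] − [p,r] + [p,q]. For instance
  ∂bcj = cj − bj + bc,
  ∂adh = dh − ah + ad.
The 30×20 boundary matrix has rank 20 and Smith normal form diag(1,1,1,1,1,1,1,1,1,1,1,1,1,1,1,1,1,1,1,2).

From H_k ≅ ker(∂_k) / im(∂_{k+1}) we obtain:

  H_0: rank C_0 − rank ∂_1 = 10 − 9 = 1, and the invariant factors of ∂_1 are all 1, so H_0 = Z.
  H_1: rank ker ∂_1 − rank ∂_2 = (30 − 9) − 20 = 1, and ∂_2 has invariant factor 2 > 1, so H_1 = Z ⊕ Z/2.
  H_2: rank ker ∂_2 − rank ∂_3 = (20 − 20) − 0 = 0, and there is no ∂_3, so H_2 = 0.

As a check, the Euler characteristic is 10 − 30 + 20 = 0, which agrees with 1 − 1 + 0 = 0.
(K is a triangulation of the Klein bottle.)

H_0 = Z,  H_1 = Z ⊕ Z/2,  H_2 = 0.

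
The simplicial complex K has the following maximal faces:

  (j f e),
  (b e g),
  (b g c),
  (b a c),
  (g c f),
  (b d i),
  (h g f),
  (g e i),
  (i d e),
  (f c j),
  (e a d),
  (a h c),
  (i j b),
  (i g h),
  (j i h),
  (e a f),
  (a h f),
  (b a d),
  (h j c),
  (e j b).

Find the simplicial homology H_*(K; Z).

Take the total order a < b < c < d < e < f < g < h < i < j on the vertex set. Then K (dimension 2) consists of the simplices:

  0-simplices (10): a, b, c, d, e, f, g, h, i, j
  1-simplices (30): ab, ac, ad, ae, af, ah, bc, bd, be, bg, bi, bj, cf, cg, ch, cj, de, di, ef, eg, ei, ej, fg, fh, fj, gh, gi, hi, hj, ij
  2-simplices (20): abc, abd, ach, ade, aef, afh, bcg, bdi, beg, bej, bij, cfg, cfj, chj, dei, efj, egi, fgh, ghi, hij

giving chain groups C_0 ≅ Z^10, C_1 ≅ Z^30, C_2 ≅ Z^20.

The boundary map ∂_1: C_1 → C_0 is given by ∂[p,q] = [q] − [p]. For instance
  ∂bc = c − b.
The 10×30 boundary matrix has rank 9 and Smith normal form diag(1,1,1,1,1,1,1,1,1).

Boundary ∂_2: C_2 → C_1 acts by ∂[p,q,r] = [q,r] − [p,r] + [p,q]. For instance
  ∂aef = ef − af + ae,
  ∂efj = fj − ej + ef.
This gives a 30×20 integer matrix of rank 20; reducing to Smith normal form yields diagonal entries (1,1,1,1,1,1,1,1,1,1,1,1,1,1,1,1,1,1,1,2).

From H_k ≅ ker(∂_k) / im(∂_{k+1}) we obtain:

  H_0: rank C_0 − rank ∂_1 = 10 − 9 = 1, and the invariant factors of ∂_1 are all 1, so H_0 ≅ Z.
  H_1: rank ker ∂_1 − rank ∂_2 = (30 − 9) − 20 = 1, and ∂_2 has invariant factor 2 > 1, so H_1 ≅ Z ⊕ Z/2.
  H_2: rank ker ∂_2 − rank ∂_3 = (20 − 20) − 0 = 0, and there is no ∂_3, so H_2 ≅ 0.

H_0 ≅ Z,  H_1 ≅ Z ⊕ Z/2,  H_2 = 0.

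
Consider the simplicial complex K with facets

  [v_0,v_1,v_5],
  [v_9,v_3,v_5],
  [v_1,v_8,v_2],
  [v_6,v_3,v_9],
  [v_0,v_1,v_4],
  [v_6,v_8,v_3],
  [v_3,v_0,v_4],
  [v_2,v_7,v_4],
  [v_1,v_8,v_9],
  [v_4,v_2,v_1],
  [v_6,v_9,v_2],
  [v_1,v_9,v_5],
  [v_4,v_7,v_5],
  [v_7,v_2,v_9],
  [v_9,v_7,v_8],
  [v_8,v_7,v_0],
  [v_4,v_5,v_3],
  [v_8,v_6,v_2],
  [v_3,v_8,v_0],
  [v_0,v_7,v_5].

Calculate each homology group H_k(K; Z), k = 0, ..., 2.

H_0 = Z,  H_1 = Z ⊕ Z_2,  H_2 = 0.

Fix the vertex order v_0 < v_1 < v_2 < v_3 < v_4 < v_5 < v_6 < v_7 < v_8 < v_9 and write every simplex with vertices in increasing order. Then dim K = 2 and the simplices of K are:

  0-simplices (10): [v_0], [v_1], [v_2], [v_3], [v_4], [v_5], [v_6], [v_7], [v_8], [v_9]
  1-simplices (30): (30 of them)
  2-simplices (20): (20 of them)

Hence C_0 ≅ Z^10, C_1 ≅ Z^30, C_2 ≅ Z^20.

Boundary ∂_1: C_1 → C_0 maps an edge to its endpoints' difference, ∂[p,q] = q − p.
The resulting 10×30 matrix has rank 9, and its Smith normal form has invariant factors (1,1,1,1,1,1,1,1,1).

∂_2: C_2 → C_1 sends each 2-simplex [p,q,r] to [q,r] − [p,r] + [p,q]. For instance
  ∂[v_3,v_4,v_5] = [v_4,v_5] − [v_3,v_5] + [v_3,v_4],
  ∂[v_0,v_5,v_7] = [v_5,v_7] − [v_0,v_7] + [v_0,v_5].
The 30×20 boundary matrix has rank 20 and Smith normal form diag(1,1,1,1,1,1,1,1,1,1,1,1,1,1,1,1,1,1,1,2).

Now H_k = ker ∂_k / im ∂_{k+1}, so:

  H_0: rank C_0 − rank ∂_1 = 10 − 9 = 1, and the invariant factors of ∂_1 are all 1, so H_0 = Z.
  H_1: rank ker ∂_1 − rank ∂_2 = (30 − 9) − 20 = 1, and ∂_2 has invariant factor 2 > 1, so H_1 = Z ⊕ Z_2.
  H_2: rank ker ∂_2 − rank ∂_3 = (20 − 20) − 0 = 0, and there is no ∂_3, so H_2 = 0.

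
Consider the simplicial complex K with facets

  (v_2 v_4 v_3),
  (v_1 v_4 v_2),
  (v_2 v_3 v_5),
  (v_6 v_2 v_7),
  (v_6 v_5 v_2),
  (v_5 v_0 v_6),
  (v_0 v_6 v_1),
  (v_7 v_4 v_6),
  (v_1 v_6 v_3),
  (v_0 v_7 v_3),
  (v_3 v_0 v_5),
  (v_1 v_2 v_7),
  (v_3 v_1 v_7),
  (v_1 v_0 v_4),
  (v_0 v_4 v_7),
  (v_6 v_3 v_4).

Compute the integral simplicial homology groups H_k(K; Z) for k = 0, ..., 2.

H_0 = Z,  H_1 = Z^2,  H_2 = Z.

Order the vertices as v_0 < v_1 < v_2 < v_3 < v_4 < v_5 < v_6 < v_7. Listing each simplex with vertices in this order, K has dimension 2 with simplices:

  0-simplices (8): [v_0], [v_1], [v_2], [v_3], [v_4], [v_5], [v_6], [v_7]
  1-simplices (24): (24 of them)
  2-simplices (16): (16 of them)

so the chain groups are C_0 ≅ Z^8, C_1 ≅ Z^24, C_2 ≅ Z^16.

∂_1: C_1 → C_0 is given by ∂[p,q] = [q] − [p]. For instance
  ∂[v_3,v_4] = [v_4] − [v_3].
The resulting 8×24 matrix has rank 7, and its Smith normal form has invariant factors (1,1,1,1,1,1,1).

The boundary map ∂_2: C_2 → C_1 sends each 2-simplex [p,q,r] to [q,r] − [p,r] + [p,q]. For instance
  ∂[v_3,v_4,v_6] = [v_4,v_6] − [v_3,v_6] + [v_3,v_4],
  ∂[v_0,v_3,v_5] = [v_3,v_5] − [v_0,v_5] + [v_0,v_3].
As a 24×16 matrix over Z this has rank 15, with invariant factors (1,1,1,1,1,1,1,1,1,1,1,1,1,1,1).

Computing H_k = (kernel of ∂_k) / (image of ∂_{k+1}):

  H_0: rank C_0 − rank ∂_1 = 8 − 7 = 1, and the invariant factors of ∂_1 are all 1, so H_0 ≅ Z.
  H_1: rank ker ∂_1 − rank ∂_2 = (24 − 7) − 15 = 2, and the invariant factors of ∂_2 are all 1, so H_1 ≅ Z^2.
  H_2: rank ker ∂_2 − rank ∂_3 = (16 − 15) − 0 = 1, and there is no ∂_3, so H_2 ≅ Z.

(K is a triangulation of the torus T^2.)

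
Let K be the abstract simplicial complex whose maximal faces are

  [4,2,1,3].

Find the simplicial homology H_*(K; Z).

We work with the vertex ordering 1 < 2 < 3 < 4. The simplices of K, each written with vertices in increasing order, are:

  0-simplices (4): [1], [2], [3], [4]
  1-simplices (6): [1,2], [1,3], [1,4], [2,3], [2,4], [3,4]
  2-simplices (4): [1,2,3], [1,2,4], [1,3,4], [2,3,4]
  3-simplices (1): [1,2,3,4]

giving chain groups C_0 ≅ Z^4, C_1 ≅ Z^6, C_2 ≅ Z^4, C_3 ≅ Z^1.

The boundary map ∂_1: C_1 → C_0 sends each edge [p,q] (with p < q) to q − p.
The resulting 4×6 matrix has rank 3, and its Smith normal form has invariant factors (1,1,1).

∂_2: C_2 → C_1 sends each 2-simplex [p,q,r] to [q,r] − [p,r] + [p,q]. For instance
  ∂[1,3,4] = [3,4] − [1,4] + [1,3],
  ∂[1,2,3] = [2,3] − [1,3] + [1,2].
The 6×4 boundary matrix has rank 3 and Smith normal form diag(1,1,1).

∂_3: C_3 → C_2 sends each 3-simplex σ to the alternating sum Σ_i (−1)^i (σ with its i-th vertex removed). For instance
  ∂[1,2,3,4] = [2,3,4] − [1,3,4] + [1,2,4] − [1,2,3].
The 4×1 boundary matrix has rank 1 and Smith normal form diag(1).

Now H_k = ker ∂_k / im ∂_{k+1}, so:

  H_0: rank C_0 − rank ∂_1 = 4 − 3 = 1, and the invariant factors of ∂_1 are all 1, so H_0 = Z.
  H_1: rank ker ∂_1 − rank ∂_2 = (6 − 3) − 3 = 0, and the invariant factors of ∂_2 are all 1, so H_1 = 0.
  H_2: rank ker ∂_2 − rank ∂_3 = (4 − 3) − 1 = 0, and the invariant factors of ∂_3 are all 1, so H_2 = 0.
  H_3: rank ker ∂_3 − rank ∂_4 = (1 − 1) − 0 = 0, and there is no ∂_4, so H_3 = 0.

H_0 ≅ Z,  H_1 = 0,  H_2 = 0,  H_3 = 0.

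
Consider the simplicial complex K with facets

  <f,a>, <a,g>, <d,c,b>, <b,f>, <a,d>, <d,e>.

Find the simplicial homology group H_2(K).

K has 7 vertices, 8 edges, 1 triangle.
rank ∂_2 = 1, rank ∂_3 = 0 ⇒ b_2 = 1 − 1 − 0 = 0. So H_2 ≅ 0.

H_2 ≅ 0.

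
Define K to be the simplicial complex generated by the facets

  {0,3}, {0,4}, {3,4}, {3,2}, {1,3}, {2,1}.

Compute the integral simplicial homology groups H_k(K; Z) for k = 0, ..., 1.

Fix the vertex order 0 < 1 < 2 < 3 < 4 and write every simplex with vertices in increasing order. Then dim K = 1 and the simplices of K are:

  0-simplices (5): [0], [1], [2], [3], [4]
  1-simplices (6): [0,3], [0,4], [1,2], [1,3], [2,3], [3,4]

so the chain groups are C_0 ≅ Z^5, C_1 ≅ Z^6.

∂_1: C_1 → C_0 maps an edge to its endpoints' difference, ∂[p,q] = q − p.
As a 5×6 matrix over Z this has rank 4, with invariant factors (1,1,1,1).

Now H_k = ker ∂_k / im ∂_{k+1}, so:

  H_0: rank C_0 − rank ∂_1 = 5 − 4 = 1, and the invariant factors of ∂_1 are all 1, so H_0 = Z.
  H_1: rank ker ∂_1 − rank ∂_2 = (6 − 4) − 0 = 2, and there is no ∂_2, so H_1 = Z^2.

(K is a triangulation of a wedge of 2 circles.)

H_0 ≅ Z,  H_1 ≅ Z^2.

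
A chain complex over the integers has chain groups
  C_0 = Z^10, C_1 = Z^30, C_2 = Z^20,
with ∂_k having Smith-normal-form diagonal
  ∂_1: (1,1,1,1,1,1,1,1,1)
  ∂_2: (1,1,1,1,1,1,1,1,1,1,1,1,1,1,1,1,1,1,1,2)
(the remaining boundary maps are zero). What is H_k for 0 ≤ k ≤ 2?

H_0 ≅ Z,  H_1 ≅ Z ⊕ Z/2Z,  H_2 = 0.

H_0: b_0 = 10 − 0 − 9 = 1; torsion from ∂_1 factors > 1: none. So H_0 ≅ Z.
H_1: b_1 = 30 − 9 − 20 = 1; torsion from ∂_2 factors > 1: [2]. So H_1 ≅ Z ⊕ Z/2Z.
H_2: b_2 = 20 − 20 − 0 = 0; torsion from ∂_3 factors > 1: none. So H_2 ≅ 0.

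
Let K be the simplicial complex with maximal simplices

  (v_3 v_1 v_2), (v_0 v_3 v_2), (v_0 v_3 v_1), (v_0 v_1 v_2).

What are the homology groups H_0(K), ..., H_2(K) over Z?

We work with the vertex ordering v_0 < v_1 < v_2 < v_3. The simplices of K, each written with vertices in increasing order, are:

  0-simplices (4): [v_0], [v_1], [v_2], [v_3]
  1-simplices (6): [v_0,v_1], [v_0,v_2], [v_0,v_3], [v_1,v_2], [v_1,v_3], [v_2,v_3]
  2-simplices (4): [v_0,v_1,v_2], [v_0,v_1,v_3], [v_0,v_2,v_3], [v_1,v_2,v_3]

Hence C_0 ≅ Z^4, C_1 ≅ Z^6, C_2 ≅ Z^4.

The boundary map ∂_1: C_1 → C_0 is given by ∂[p,q] = [q] − [p]. For instance
  ∂[v_0,v_3] = [v_3] − [v_0].
The resulting 4×6 matrix has rank 3, and its Smith normal form has invariant factors (1,1,1).

The boundary map ∂_2: C_2 → C_1 sends each 2-simplex [p,q,r] to [q,r] − [p,r] + [p,q]. For instance
  ∂[v_1,v_2,v_3] = [v_2,v_3] − [v_1,v_3] + [v_1,v_2],
  ∂[v_0,v_2,v_3] = [v_2,v_3] − [v_0,v_3] + [v_0,v_2].
The 6×4 boundary matrix has rank 3 and Smith normal form diag(1,1,1).

Reading off H_k = ker ∂_k / im ∂_{k+1}:

  H_0: rank C_0 − rank ∂_1 = 4 − 3 = 1, and the invariant factors of ∂_1 are all 1, so H_0 ≅ Z.
  H_1: rank ker ∂_1 − rank ∂_2 = (6 − 3) − 3 = 0, and the invariant factors of ∂_2 are all 1, so H_1 ≅ 0.
  H_2: rank ker ∂_2 − rank ∂_3 = (4 − 3) − 0 = 1, and there is no ∂_3, so H_2 ≅ Z.

As a check, the Euler characteristic is 4 − 6 + 4 = 2, which agrees with 1 − 0 + 1 = 2.

H_0 ≅ Z,  H_1 = 0,  H_2 ≅ Z.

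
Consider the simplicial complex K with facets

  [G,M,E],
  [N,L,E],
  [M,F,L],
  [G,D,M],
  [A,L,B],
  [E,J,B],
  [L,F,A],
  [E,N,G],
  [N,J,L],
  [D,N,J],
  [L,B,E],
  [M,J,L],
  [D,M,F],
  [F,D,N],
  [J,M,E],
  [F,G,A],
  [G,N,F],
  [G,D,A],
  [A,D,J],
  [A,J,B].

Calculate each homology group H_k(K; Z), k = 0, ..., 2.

Take the total order A < B < D < E < F < G < J < L < M < N on the vertex set. Then K (dimension 2) consists of the simplices:

  0-simplices (10): A, B, D, E, F, G, J, L, M, N
  1-simplices (30): AB, AD, AF, AG, AJ, AL, BE, BJ, BL, DF, DG, DJ, DM, DN, EG, EJ, EL, EM, EN, FG, FL, FM, FN, GM, GN, JL, JM, JN, LM, LN
  2-simplices (20): ABJ, ABL, ADG, ADJ, AFG, AFL, BEJ, BEL, DFM, DFN, DGM, DJN, EGM, EGN, EJM, ELN, FGN, FLM, JLM, JLN

so the chain groups are C_0 ≅ Z^10, C_1 ≅ Z^30, C_2 ≅ Z^20.

Boundary ∂_1: C_1 → C_0 is given by ∂[p,q] = [q] − [p].
This gives a 10×30 integer matrix of rank 9; reducing to Smith normal form yields diagonal entries (1,1,1,1,1,1,1,1,1).

Boundary ∂_2: C_2 → C_1 maps a triangle to the signed sum of its edges. For instance
  ∂FLM = LM − FM + FL,
  ∂JLM = LM − JM + JL.
This gives a 30×20 integer matrix of rank 20; reducing to Smith normal form yields diagonal entries (1,1,1,1,1,1,1,1,1,1,1,1,1,1,1,1,1,1,1,2).

Computing H_k = (kernel of ∂_k) / (image of ∂_{k+1}):

  H_0: rank C_0 − rank ∂_1 = 10 − 9 = 1, and the invariant factors of ∂_1 are all 1, so H_0 = Z.
  H_1: rank ker ∂_1 − rank ∂_2 = (30 − 9) − 20 = 1, and ∂_2 has invariant factor 2 > 1, so H_1 = Z ⊕ Z_2.
  H_2: rank ker ∂_2 − rank ∂_3 = (20 − 20) − 0 = 0, and there is no ∂_3, so H_2 = 0.

H_0 = Z,  H_1 = Z ⊕ Z_2,  H_2 = 0.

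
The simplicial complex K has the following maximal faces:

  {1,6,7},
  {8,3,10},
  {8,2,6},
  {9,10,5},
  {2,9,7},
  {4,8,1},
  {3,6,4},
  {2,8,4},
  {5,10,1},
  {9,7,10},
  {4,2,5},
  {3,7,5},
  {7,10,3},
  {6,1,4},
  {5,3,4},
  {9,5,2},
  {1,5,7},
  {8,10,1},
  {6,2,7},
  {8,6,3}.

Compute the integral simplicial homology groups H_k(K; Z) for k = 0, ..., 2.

We work with the vertex ordering 1 < 2 < 3 < 4 < 5 < 6 < 7 < 8 < 9 < 10. The simplices of K, each written with vertices in increasing order, are:

  0-simplices (10): [1], [2], [3], [4], [5], [6], [7], [8], [9], [10]
  1-simplices (30): (30 of them)
  2-simplices (20): (20 of them)

giving chain groups C_0 ≅ Z^10, C_1 ≅ Z^30, C_2 ≅ Z^20.

∂_1: C_1 → C_0 sends each edge [p,q] (with p < q) to q − p. For instance
  ∂[6,7] = [7] − [6].
This gives a 10×30 integer matrix of rank 9; reducing to Smith normal form yields diagonal entries (1,1,1,1,1,1,1,1,1).

The boundary map ∂_2: C_2 → C_1 maps a triangle to the signed sum of its edges. For instance
  ∂[3,4,6] = [4,6] − [3,6] + [3,4],
  ∂[3,5,7] = [5,7] − [3,7] + [3,5].
This gives a 30×20 integer matrix of rank 20; reducing to Smith normal form yields diagonal entries (1,1,1,1,1,1,1,1,1,1,1,1,1,1,1,1,1,1,1,2).

Reading off H_k = ker ∂_k / im ∂_{k+1}:

  H_0: rank C_0 − rank ∂_1 = 10 − 9 = 1, and the invariant factors of ∂_1 are all 1, so H_0 = Z.
  H_1: rank ker ∂_1 − rank ∂_2 = (30 − 9) − 20 = 1, and ∂_2 has invariant factor 2 > 1, so H_1 = Z ⊕ Z/2Z.
  H_2: rank ker ∂_2 − rank ∂_3 = (20 − 20) − 0 = 0, and there is no ∂_3, so H_2 = 0.

H_0 ≅ Z,  H_1 ≅ Z ⊕ Z/2Z,  H_2 = 0.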